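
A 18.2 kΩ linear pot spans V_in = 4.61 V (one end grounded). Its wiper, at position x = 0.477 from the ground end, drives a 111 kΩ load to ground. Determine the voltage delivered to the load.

V_out ≈ 2.11 V

Lower segment x·R_p = 8.681 kΩ; upper segment (1−x)·R_p = 9.519 kΩ.
R_L loads the lower segment: effective lower R = 8.052 kΩ.
Loaded-divider output: V_out = 4.61 × 0.4583 = 2.113 V.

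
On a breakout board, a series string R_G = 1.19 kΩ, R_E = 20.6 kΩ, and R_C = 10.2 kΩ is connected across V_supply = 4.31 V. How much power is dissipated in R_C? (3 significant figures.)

P ≈ 0.185 mW

Series current I = V_supply/ΣR = 4.31/31.99 = 0.1347 mA.
V(R_C) = I·R = 1.374 V; P = V·I = 1.374 × 0.1347 = 0.1852 mW.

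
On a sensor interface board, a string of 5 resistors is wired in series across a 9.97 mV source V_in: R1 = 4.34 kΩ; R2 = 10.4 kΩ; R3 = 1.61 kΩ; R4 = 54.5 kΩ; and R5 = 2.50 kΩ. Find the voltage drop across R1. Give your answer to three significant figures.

Total series resistance ΣR = 4.34 + 10.4 + 1.61 + 54.5 + 2.50 = 73.35 kΩ.
V = V_in · R/ΣR = 9.97 × 0.05917 = 0.5899 mV.

V ≈ 0.590 mV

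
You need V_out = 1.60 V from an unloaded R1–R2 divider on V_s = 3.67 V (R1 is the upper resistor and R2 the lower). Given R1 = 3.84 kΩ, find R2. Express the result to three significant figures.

R2 ≈ 2.97 kΩ

Required fraction k = V_out/V_s = 0.4360.
R2 = R1 · 0.4360/(1 − 0.4360) = 2.968 kΩ.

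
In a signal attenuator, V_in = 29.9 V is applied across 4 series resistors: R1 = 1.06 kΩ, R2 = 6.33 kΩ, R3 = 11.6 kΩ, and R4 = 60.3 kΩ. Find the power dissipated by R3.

P ≈ 1.65 mW

ΣR = 79.29 kΩ → I = 29.9/79.29 = 0.3771 mA.
P(R3) = I²·R3 = (0.3771)² × 11.6 = 1.650 mW.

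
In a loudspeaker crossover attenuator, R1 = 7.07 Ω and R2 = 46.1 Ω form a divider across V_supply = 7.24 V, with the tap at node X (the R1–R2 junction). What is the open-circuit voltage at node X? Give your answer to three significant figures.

V_th ≈ 6.28 V

V_th is the unloaded tap voltage: V_supply · R2/(R1+R2) = 7.24 × 0.8670 = 6.277 V.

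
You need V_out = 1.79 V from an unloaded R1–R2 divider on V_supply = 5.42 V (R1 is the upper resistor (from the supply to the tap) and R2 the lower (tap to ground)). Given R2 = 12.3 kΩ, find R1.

Required fraction k = V_out/V_supply = 0.3303.
Rearranging, R1 = R2·(1−k)/k = 12.3 × 2.028 = 24.94 kΩ.

R1 ≈ 24.9 kΩ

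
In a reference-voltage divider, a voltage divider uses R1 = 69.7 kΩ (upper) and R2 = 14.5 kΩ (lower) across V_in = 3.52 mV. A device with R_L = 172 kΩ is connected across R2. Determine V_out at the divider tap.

The load sits in parallel with R2, giving an effective lower resistance R2' = R2·R_L/(R2+R_L) = 13.37 kΩ.
Then V_out = V_in · R2'/(R1 + R2') = 3.52 × 13.37/83.07 = 0.5666 mV.
(Unloaded it would be 0.606 mV; the load pulls it down.)

V_out ≈ 0.567 mV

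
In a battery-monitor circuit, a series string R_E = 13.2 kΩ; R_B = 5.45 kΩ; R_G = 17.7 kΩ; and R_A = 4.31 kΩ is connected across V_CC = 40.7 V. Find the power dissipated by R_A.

P ≈ 4.32 mW

ΣR = 40.66 kΩ → I = 40.7/40.66 = 1.001 mA.
V(R_A) = I·R = 4.314 V; P = V·I = 4.314 × 1.001 = 4.318 mW.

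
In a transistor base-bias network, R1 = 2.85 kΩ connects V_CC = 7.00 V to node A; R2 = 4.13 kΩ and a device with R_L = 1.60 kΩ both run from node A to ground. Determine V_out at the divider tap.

V_out ≈ 2.02 V

The load sits in parallel with R2, giving an effective lower resistance R2' = R2·R_L/(R2+R_L) = 1.153 kΩ.
Now apply the divider: V_out = 7.00 × 0.2881 = 2.017 V.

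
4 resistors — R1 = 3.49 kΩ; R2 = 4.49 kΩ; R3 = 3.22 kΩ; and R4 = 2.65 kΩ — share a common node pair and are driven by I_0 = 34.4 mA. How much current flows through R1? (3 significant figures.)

Conductances: ΣG = 1/3.49 + 1/4.49 + 1/3.22 + 1/2.65 = 1.197 (1/kΩ).
R1 takes the fraction G_k/ΣG = 0.2865/1.197 = 0.2393, so I = 34.4 × 0.2393 = 8.233 mA.

I ≈ 8.23 mA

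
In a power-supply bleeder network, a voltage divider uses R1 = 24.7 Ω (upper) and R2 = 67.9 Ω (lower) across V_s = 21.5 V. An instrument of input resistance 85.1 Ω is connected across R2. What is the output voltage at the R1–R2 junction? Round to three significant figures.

R2 ‖ R_L = (67.9 × 85.1)/(67.9 + 85.1) = 37.77 Ω.
Then V_out = V_s · R2'/(R1 + R2') = 21.5 × 37.77/62.47 = 13.00 V.

V_out ≈ 13.0 V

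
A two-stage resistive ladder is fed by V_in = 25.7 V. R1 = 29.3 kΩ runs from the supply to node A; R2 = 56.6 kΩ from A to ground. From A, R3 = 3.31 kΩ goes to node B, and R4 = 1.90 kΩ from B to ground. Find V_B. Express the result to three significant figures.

The second stage (R3 + R4 = 5.210 kΩ) loads node A in parallel with R2.
Effective lower resistance at A: R2 ‖ 5.210 = 4.771 kΩ.
So V_A = 25.7 × 0.1400 = 3.599 V.
Then the unloaded second divider: V_B = V_A × R4/(R3+R4) = 3.599 × 0.3647 = 1.312 V.

V_B ≈ 1.31 V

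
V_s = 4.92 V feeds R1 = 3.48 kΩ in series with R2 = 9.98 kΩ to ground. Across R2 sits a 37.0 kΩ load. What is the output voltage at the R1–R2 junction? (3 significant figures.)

V_out ≈ 3.41 V

The load sits in parallel with R2, giving an effective lower resistance R2' = R2·R_L/(R2+R_L) = 7.860 kΩ.
Then V_out = V_s · R2'/(R1 + R2') = 4.92 × 7.860/11.34 = 3.410 V.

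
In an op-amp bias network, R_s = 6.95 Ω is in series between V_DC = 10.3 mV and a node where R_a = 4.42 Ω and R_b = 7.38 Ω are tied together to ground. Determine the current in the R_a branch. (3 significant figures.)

I ≈ 0.663 mA

Combine the parallel branches: R_p = (1/4.42 + 1/7.38)⁻¹ = 2.764 Ω.
V_A = 10.3 × 2.764/9.714 = 2.931 mV.
Branch current I = V_A/R_a = 2.931/4.42 = 0.6631 mA.
(Equivalently: I_total = 1.060 mA, then current-divider fraction G_k/ΣG = 0.6254.)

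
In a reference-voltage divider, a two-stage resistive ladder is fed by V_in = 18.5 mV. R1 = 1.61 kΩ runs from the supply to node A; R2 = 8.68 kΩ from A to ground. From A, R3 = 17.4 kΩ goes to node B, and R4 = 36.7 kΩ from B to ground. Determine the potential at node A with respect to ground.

Looking into the second stage from A: R3 + R4 = 54.10 kΩ appears in parallel with R2.
R2 ‖ (R3+R4) = 7.480 kΩ.
So V_A = 18.5 × 0.8229 = 15.22 mV.

V_A ≈ 15.2 mV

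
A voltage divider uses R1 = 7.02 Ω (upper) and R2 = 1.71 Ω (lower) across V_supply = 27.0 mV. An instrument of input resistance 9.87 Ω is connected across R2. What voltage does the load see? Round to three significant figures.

V_out ≈ 4.64 mV

The load sits in parallel with R2, giving an effective lower resistance R2' = R2·R_L/(R2+R_L) = 1.457 Ω.
Then V_out = V_supply · R2'/(R1 + R2') = 27.0 × 1.457/8.477 = 4.642 mV.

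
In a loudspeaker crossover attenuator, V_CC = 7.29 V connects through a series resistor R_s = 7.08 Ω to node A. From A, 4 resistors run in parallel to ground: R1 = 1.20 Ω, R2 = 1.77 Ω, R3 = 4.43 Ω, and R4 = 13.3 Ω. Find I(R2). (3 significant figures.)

Parallel bank: R_p = 1/(1/1.20 + 1/1.77 + 1/4.43 + 1/13.3) = 0.5885 Ω.
V_A = 7.29 × 0.5885/7.669 = 0.5595 V.
Branch current I = V_A/R2 = 0.5595/1.77 = 0.3161 A.

I ≈ 0.316 A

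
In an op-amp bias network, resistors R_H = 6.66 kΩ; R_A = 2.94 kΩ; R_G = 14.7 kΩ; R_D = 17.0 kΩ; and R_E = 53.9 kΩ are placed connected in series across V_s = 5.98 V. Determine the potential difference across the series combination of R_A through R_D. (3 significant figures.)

Total series resistance ΣR = 6.66 + 2.94 + 14.7 + 17.0 + 53.9 = 95.20 kΩ.
R_{R_A..R_D} = 2.94 + 14.7 + 17.0 = 34.64 kΩ.
By the voltage-divider rule, V = 5.98 × 34.64/95.20 = 2.176 V.

V ≈ 2.18 V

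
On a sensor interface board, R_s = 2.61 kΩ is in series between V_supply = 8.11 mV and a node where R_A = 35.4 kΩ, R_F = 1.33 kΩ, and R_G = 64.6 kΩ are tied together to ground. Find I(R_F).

I ≈ 1.98 µA

Combine the parallel branches: R_p = (1/35.4 + 1/1.33 + 1/64.6)⁻¹ = 1.257 kΩ.
Node voltage V_A = V_supply · R_p/(R_s + R_p) = 8.11 × 0.3250 = 2.636 mV.
I(R_F) = V_A / R_F = 2.636/1.33 = 1.982 µA.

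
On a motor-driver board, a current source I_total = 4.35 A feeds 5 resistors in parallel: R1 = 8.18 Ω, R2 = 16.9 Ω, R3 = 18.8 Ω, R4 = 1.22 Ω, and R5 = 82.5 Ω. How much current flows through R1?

I ≈ 0.499 A

ΣG = 1/8.18 + 1/16.9 + 1/18.8 + 1/1.22 + 1/82.5 = 1.066.
By the current-divider rule, I = I_total · G_k/ΣG = 4.35 × 0.1146 = 0.4987 A.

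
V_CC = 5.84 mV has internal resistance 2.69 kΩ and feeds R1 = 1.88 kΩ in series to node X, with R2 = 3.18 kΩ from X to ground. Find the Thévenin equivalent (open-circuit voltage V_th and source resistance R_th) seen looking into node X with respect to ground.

R1' = 2.69 + 1.88 = 4.570 kΩ (source resistance + R1).
With X open, the divider is unloaded: V_th = 5.84 × 3.18/7.750 = 2.396 mV.
Looking into X with the source shorted: R_th = R1'·R2/(R1'+R2) = 4.570 × 3.18/7.750 = 1.875 kΩ.

V_th ≈ 2.40 mV, R_th ≈ 1.88 kΩ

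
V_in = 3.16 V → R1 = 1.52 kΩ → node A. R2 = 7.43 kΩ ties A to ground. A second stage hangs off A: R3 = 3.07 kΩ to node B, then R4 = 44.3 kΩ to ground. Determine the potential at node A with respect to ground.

V_A ≈ 2.56 V

Looking into the second stage from A: R3 + R4 = 47.37 kΩ appears in parallel with R2.
Effective lower resistance at A: R2 ‖ 47.37 = 6.423 kΩ.
So V_A = 3.16 × 0.8086 = 2.555 V.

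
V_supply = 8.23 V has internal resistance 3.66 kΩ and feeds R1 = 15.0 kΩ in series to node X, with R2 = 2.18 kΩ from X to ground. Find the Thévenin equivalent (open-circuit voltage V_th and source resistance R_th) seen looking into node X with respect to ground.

V_th ≈ 0.861 V, R_th ≈ 1.95 kΩ

R1' = 3.66 + 15.0 = 18.66 kΩ (source resistance + R1).
V_th is the unloaded tap voltage: V_supply · R2/(R1'+R2) = 8.23 × 0.1046 = 0.8609 V.
Zeroing V_supply shorts the top of R1' to ground, so R_th = R1' ‖ R2 = 1.952 kΩ.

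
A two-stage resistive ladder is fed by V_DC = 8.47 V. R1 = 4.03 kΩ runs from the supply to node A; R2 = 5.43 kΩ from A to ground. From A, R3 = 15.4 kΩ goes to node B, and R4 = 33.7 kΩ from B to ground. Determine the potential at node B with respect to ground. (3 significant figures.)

The second stage (R3 + R4 = 49.10 kΩ) loads node A in parallel with R2.
Effective lower resistance at A: R2 ‖ 49.10 = 4.889 kΩ.
First divider: V_A = V_DC · 4.889/(4.03 + 4.889) = 4.643 V.
Then the unloaded second divider: V_B = V_A × R4/(R3+R4) = 4.643 × 0.6864 = 3.187 V.

V_B ≈ 3.19 V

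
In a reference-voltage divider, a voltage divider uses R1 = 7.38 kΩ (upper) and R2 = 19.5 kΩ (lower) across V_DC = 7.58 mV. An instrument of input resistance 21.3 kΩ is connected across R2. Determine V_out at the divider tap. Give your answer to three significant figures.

R2 ‖ R_L = (19.5 × 21.3)/(19.5 + 21.3) = 10.18 kΩ.
Voltage divider with the loaded lower leg: V_out = 7.58 × 10.18/(7.38 + 10.18) = 7.58 × 0.5797 = 4.394 mV.

V_out ≈ 4.39 mV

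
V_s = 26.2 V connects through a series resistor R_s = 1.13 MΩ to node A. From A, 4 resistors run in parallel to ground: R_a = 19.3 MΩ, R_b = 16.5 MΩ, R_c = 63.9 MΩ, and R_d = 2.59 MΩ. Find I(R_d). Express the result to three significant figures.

Equivalent of the parallel group: R_p = 1.945 MΩ.
V_A = 26.2 × 1.945/3.075 = 16.57 V.
I(R_d) = V_A / R_d = 16.57/2.59 = 6.398 µA.

I ≈ 6.40 µA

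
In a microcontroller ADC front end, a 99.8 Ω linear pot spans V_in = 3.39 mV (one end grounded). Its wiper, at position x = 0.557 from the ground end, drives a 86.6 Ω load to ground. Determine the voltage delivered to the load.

V_out ≈ 1.47 mV

Split the track: R_lower = x·R_p = 55.59 Ω, R_upper = (1−x)·R_p = 44.21 Ω.
R_L loads the lower segment: effective lower R = 33.86 Ω.
V_out = 3.39 × 33.86/(44.21 + 33.86) = 1.470 mV.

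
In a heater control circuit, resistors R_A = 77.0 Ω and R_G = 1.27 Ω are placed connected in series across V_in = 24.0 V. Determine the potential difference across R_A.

V ≈ 23.6 V

ΣR = 77.0 + 1.27 = 78.27 Ω.
V = V_in · R/ΣR = 24.0 × 0.9838 = 23.61 V.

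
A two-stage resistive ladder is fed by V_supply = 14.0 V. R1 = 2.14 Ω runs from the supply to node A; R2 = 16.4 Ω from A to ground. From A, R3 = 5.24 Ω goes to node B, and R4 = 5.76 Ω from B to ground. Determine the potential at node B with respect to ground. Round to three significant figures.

Looking into the second stage from A: R3 + R4 = 11.00 Ω appears in parallel with R2.
Effective lower resistance at A: R2 ‖ 11.00 = 6.584 Ω.
First divider: V_A = V_supply · 6.584/(2.14 + 6.584) = 10.57 V.
Stage 2 is unloaded, so V_B = V_A · R4/(R3+R4) = 10.57 × 5.76/11.00 = 5.533 V.

V_B ≈ 5.53 V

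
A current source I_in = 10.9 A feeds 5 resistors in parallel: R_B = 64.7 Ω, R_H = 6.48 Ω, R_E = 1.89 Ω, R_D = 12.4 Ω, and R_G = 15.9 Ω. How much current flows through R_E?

I ≈ 6.85 A

Conductances: ΣG = 1/64.7 + 1/6.48 + 1/1.89 + 1/12.4 + 1/15.9 = 0.8424 (1/Ω).
Current divider: I(R_E) = I_in · G_k/ΣG = 10.9 × (0.5291/0.8424) = 10.9 × 0.6281 = 6.846 A.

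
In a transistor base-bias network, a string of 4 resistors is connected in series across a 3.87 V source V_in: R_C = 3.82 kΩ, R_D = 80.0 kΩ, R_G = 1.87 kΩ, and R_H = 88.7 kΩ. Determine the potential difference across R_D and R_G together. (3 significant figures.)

V ≈ 1.82 V

Total series resistance ΣR = 3.82 + 80.0 + 1.87 + 88.7 = 174.4 kΩ.
R_{R_D..R_G} = 80.0 + 1.87 = 81.87 kΩ.
V = V_in · R/ΣR = 3.87 × 0.4695 = 1.817 V.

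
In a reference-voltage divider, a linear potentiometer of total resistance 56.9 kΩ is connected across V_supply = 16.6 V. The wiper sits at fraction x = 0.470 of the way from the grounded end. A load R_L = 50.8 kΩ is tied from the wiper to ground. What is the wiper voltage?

V_out ≈ 6.10 V

Split the track: R_lower = x·R_p = 26.74 kΩ, R_upper = (1−x)·R_p = 30.16 kΩ.
(x·R_p) ‖ R_L = 17.52 kΩ.
Loaded-divider output: V_out = 16.6 × 0.3675 = 6.100 V.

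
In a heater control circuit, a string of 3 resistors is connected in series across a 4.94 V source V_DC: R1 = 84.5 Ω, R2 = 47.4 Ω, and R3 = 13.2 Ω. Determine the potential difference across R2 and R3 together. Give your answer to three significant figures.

V ≈ 2.06 V

Total series resistance ΣR = 84.5 + 47.4 + 13.2 = 145.1 Ω.
R_{R2..R3} = 47.4 + 13.2 = 60.60 Ω.
V = V_DC · R/ΣR = 4.94 × 0.4176 = 2.063 V.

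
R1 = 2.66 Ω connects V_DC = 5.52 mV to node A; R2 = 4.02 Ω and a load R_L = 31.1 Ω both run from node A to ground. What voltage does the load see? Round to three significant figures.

First combine the lower leg with the load: R2 ‖ R_L = 3.560 Ω.
Then V_out = V_DC · R2'/(R1 + R2') = 5.52 × 3.560/6.220 = 3.159 mV.

V_out ≈ 3.16 mV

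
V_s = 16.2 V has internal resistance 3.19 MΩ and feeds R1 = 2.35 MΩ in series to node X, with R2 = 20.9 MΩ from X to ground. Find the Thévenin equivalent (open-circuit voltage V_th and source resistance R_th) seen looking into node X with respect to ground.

R1' = 3.19 + 2.35 = 5.540 MΩ (source resistance + R1).
V_th is the unloaded tap voltage: V_s · R2/(R1'+R2) = 16.2 × 0.7905 = 12.81 V.
With V_s suppressed (replaced by a short), R_th = R1' ‖ R2 = (5.540 × 20.9)/(5.540 + 20.9) = 4.379 MΩ.

V_th ≈ 12.8 V, R_th ≈ 4.38 MΩ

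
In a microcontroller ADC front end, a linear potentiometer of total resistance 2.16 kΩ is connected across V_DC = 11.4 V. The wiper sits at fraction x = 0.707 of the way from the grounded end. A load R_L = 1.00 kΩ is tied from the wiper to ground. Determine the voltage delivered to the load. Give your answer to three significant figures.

V_out ≈ 5.57 V

Lower segment x·R_p = 1.527 kΩ; upper segment (1−x)·R_p = 0.6329 kΩ.
(x·R_p) ‖ R_L = 0.6043 kΩ.
Loaded-divider output: V_out = 11.4 × 0.4884 = 5.568 V.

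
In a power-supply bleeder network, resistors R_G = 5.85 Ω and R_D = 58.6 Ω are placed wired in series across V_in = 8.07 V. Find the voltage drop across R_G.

V ≈ 0.732 V

Total series resistance ΣR = 5.85 + 58.6 = 64.45 Ω.
Voltage divider: V = V_in · (5.850 / 64.45) = 8.07 × 0.09077 = 0.7325 V.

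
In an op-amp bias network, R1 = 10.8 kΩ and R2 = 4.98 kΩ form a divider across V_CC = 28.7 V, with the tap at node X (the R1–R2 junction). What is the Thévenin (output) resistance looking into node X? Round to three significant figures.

R_th ≈ 3.41 kΩ

With V_CC suppressed (replaced by a short), R_th = R1 ‖ R2 = (10.80 × 4.98)/(10.80 + 4.98) = 3.408 kΩ.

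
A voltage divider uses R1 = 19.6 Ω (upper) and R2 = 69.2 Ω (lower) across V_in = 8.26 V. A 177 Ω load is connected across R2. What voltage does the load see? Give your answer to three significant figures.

V_out ≈ 5.93 V

R2 ‖ R_L = (69.2 × 177)/(69.2 + 177) = 49.75 Ω.
Voltage divider with the loaded lower leg: V_out = 8.26 × 49.75/(19.6 + 49.75) = 8.26 × 0.7174 = 5.926 V.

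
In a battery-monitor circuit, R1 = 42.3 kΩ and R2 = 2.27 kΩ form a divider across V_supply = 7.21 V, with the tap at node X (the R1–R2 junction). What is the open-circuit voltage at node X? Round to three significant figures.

Open-circuit (no load on X): V_th = V_supply · R2/(R1 + R2) = 7.21 × 2.27/(42.30 + 2.27) = 0.3672 V.

V_th ≈ 0.367 V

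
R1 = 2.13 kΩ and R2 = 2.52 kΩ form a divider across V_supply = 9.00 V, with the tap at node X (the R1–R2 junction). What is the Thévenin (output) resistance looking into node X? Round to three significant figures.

Zeroing V_supply shorts the top of R1 to ground, so R_th = R1 ‖ R2 = 1.154 kΩ.

R_th ≈ 1.15 kΩ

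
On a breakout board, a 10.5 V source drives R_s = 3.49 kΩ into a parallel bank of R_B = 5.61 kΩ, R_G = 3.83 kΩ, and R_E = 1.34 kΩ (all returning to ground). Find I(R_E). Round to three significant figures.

Combine the parallel branches: R_p = (1/5.61 + 1/3.83 + 1/1.34)⁻¹ = 0.8434 kΩ.
V_A by voltage divider: V_A = 10.5 × 0.8434/(3.49 + 0.8434) = 2.044 V.
Branch current I = V_A/R_E = 2.044/1.34 = 1.525 mA.
(Equivalently: I_total = 2.423 mA, then current-divider fraction G_k/ΣG = 0.6294.)

I ≈ 1.53 mA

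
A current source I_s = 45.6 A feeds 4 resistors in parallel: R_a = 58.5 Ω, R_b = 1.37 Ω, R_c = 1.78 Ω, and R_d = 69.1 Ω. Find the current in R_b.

I ≈ 25.2 A

Conductances: ΣG = 1/58.5 + 1/1.37 + 1/1.78 + 1/69.1 = 1.323 (1/Ω).
Current divider: I(R_b) = I_s · G_k/ΣG = 45.6 × (0.7299/1.323) = 45.6 × 0.5516 = 25.15 A.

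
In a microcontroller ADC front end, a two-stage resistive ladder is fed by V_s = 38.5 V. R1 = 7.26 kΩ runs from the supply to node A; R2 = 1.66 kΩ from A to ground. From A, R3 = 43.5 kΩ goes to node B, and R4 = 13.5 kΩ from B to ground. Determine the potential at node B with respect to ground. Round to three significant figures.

Looking into the second stage from A: R3 + R4 = 57.00 kΩ appears in parallel with R2.
R2 ‖ (R3+R4) = 1.613 kΩ.
So V_A = 38.5 × 0.1818 = 6.999 V.
Then the unloaded second divider: V_B = V_A × R4/(R3+R4) = 6.999 × 0.2368 = 1.658 V.

V_B ≈ 1.66 V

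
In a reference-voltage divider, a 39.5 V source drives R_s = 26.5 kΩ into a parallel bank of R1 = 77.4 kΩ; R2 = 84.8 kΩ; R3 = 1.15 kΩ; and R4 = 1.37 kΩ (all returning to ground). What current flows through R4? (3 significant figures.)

Parallel bank: R_p = 1/(1/77.4 + 1/84.8 + 1/1.15 + 1/1.37) = 0.6157 kΩ.
Node voltage V_A = V_in · R_p/(R_s + R_p) = 39.5 × 0.02271 = 0.8969 V.
Branch current I = V_A/R4 = 0.8969/1.37 = 0.6547 mA.
(Equivalently: I_total = 1.457 mA, then current-divider fraction G_k/ΣG = 0.4494.)

I ≈ 0.655 mA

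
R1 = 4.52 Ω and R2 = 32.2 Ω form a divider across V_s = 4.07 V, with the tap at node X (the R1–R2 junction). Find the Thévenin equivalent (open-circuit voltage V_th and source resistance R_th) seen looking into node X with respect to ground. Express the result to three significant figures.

V_th ≈ 3.57 V, R_th ≈ 3.96 Ω

Open-circuit (no load on X): V_th = V_s · R2/(R1 + R2) = 4.07 × 32.2/(4.520 + 32.2) = 3.569 V.
With V_s suppressed (replaced by a short), R_th = R1 ‖ R2 = (4.520 × 32.2)/(4.520 + 32.2) = 3.964 Ω.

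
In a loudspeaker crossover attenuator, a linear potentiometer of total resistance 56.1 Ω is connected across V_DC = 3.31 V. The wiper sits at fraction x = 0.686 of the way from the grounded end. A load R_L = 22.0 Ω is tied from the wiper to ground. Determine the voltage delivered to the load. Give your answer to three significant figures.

Lower segment x·R_p = 38.48 Ω; upper segment (1−x)·R_p = 17.62 Ω.
R_L loads the lower segment: effective lower R = 14.00 Ω.
Loaded-divider output: V_out = 3.31 × 0.4428 = 1.466 V.
(Unloaded: V_out = x·V_DC = 2.27 V.)

V_out ≈ 1.47 V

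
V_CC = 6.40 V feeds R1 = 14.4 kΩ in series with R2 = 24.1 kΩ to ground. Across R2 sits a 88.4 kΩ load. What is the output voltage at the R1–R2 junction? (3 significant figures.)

V_out ≈ 3.64 V

The load sits in parallel with R2, giving an effective lower resistance R2' = R2·R_L/(R2+R_L) = 18.94 kΩ.
Then V_out = V_CC · R2'/(R1 + R2') = 6.40 × 18.94/33.34 = 3.636 V.
(Unloaded it would be 4.01 V; the load pulls it down.)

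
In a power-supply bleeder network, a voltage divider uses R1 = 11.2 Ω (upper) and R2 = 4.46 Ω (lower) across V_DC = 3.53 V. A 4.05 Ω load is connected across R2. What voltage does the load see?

V_out ≈ 0.562 V

First combine the lower leg with the load: R2 ‖ R_L = 2.123 Ω.
Now apply the divider: V_out = 3.53 × 0.1593 = 0.5624 V.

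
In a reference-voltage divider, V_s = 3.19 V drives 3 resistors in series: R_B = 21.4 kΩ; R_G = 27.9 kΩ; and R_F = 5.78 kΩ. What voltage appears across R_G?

V ≈ 1.62 V

Total series resistance ΣR = 21.4 + 27.9 + 5.78 = 55.08 kΩ.
Voltage divider: V = V_s · (27.90 / 55.08) = 3.19 × 0.5065 = 1.616 V.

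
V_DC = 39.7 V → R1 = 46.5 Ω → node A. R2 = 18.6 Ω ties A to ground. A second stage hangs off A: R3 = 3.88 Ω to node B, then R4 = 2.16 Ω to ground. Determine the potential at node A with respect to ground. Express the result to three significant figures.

V_A ≈ 3.55 V

The second stage (R3 + R4 = 6.040 Ω) loads node A in parallel with R2.
R2 ‖ (R3+R4) = 4.559 Ω.
First divider: V_A = V_DC · 4.559/(46.5 + 4.559) = 3.545 V.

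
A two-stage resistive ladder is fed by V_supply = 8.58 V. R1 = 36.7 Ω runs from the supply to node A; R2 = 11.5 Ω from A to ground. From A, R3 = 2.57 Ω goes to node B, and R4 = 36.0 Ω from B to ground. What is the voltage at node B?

V_B ≈ 1.56 V

The second stage (R3 + R4 = 38.57 Ω) loads node A in parallel with R2.
Effective lower resistance at A: R2 ‖ 38.57 = 8.859 Ω.
First divider: V_A = V_supply · 8.859/(36.7 + 8.859) = 1.668 V.
V_B = V_A × 0.9334 = 1.557 V.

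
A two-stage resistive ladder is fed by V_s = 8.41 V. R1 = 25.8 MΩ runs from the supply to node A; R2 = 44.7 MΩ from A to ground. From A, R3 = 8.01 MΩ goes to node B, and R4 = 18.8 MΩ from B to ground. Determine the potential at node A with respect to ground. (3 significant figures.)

V_A ≈ 3.31 V

Looking into the second stage from A: R3 + R4 = 26.81 MΩ appears in parallel with R2.
Effective lower resistance at A: R2 ‖ 26.81 = 16.76 MΩ.
First divider: V_A = V_s · 16.76/(25.8 + 16.76) = 3.312 V.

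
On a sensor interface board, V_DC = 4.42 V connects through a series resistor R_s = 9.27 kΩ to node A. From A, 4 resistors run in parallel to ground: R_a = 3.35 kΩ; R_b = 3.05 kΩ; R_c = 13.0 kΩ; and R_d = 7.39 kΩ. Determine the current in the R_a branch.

I ≈ 0.150 mA

Combine the parallel branches: R_p = (1/3.35 + 1/3.05 + 1/13.0 + 1/7.39)⁻¹ = 1.192 kΩ.
Node voltage V_A = V_DC · R_p/(R_s + R_p) = 4.42 × 0.1140 = 0.5038 V.
I(R_a) = V_A / R_a = 0.5038/3.35 = 0.1504 mA.
(Equivalently: I_total = 0.4225 mA, then current-divider fraction G_k/ΣG = 0.3560.)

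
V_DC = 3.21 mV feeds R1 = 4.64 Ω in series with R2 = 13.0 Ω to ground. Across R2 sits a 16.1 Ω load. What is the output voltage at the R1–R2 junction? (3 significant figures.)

The load sits in parallel with R2, giving an effective lower resistance R2' = R2·R_L/(R2+R_L) = 7.192 Ω.
Then V_out = V_DC · R2'/(R1 + R2') = 3.21 × 7.192/11.83 = 1.951 mV.

V_out ≈ 1.95 mV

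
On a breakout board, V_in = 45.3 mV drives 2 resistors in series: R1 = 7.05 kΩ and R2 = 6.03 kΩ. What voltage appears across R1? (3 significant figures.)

Series total: ΣR = 7.05 + 6.03 = 13.08 kΩ.
Voltage divider: V = V_in · (7.050 / 13.08) = 45.3 × 0.5390 = 24.42 mV.

V ≈ 24.4 mV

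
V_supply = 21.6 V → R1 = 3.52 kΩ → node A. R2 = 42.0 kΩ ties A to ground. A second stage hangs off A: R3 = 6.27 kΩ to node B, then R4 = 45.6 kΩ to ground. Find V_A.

Looking into the second stage from A: R3 + R4 = 51.87 kΩ appears in parallel with R2.
R2 ‖ (R3+R4) = 23.21 kΩ.
So V_A = 21.6 × 0.8683 = 18.76 V.

V_A ≈ 18.8 V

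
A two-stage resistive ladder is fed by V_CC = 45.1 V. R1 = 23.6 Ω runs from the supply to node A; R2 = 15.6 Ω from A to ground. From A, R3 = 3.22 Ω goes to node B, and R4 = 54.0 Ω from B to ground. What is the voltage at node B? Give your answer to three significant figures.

Looking into the second stage from A: R3 + R4 = 57.22 Ω appears in parallel with R2.
Effective lower resistance at A: R2 ‖ 57.22 = 12.26 Ω.
First divider: V_A = V_CC · 12.26/(23.6 + 12.26) = 15.42 V.
V_B = V_A × 0.9437 = 14.55 V.

V_B ≈ 14.5 V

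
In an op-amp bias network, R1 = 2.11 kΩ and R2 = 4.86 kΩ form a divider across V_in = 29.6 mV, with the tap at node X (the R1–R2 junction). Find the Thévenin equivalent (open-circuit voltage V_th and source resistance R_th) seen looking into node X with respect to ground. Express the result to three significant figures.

V_th is the unloaded tap voltage: V_in · R2/(R1+R2) = 29.6 × 0.6973 = 20.64 mV.
Zeroing V_in shorts the top of R1 to ground, so R_th = R1 ‖ R2 = 1.471 kΩ.

V_th ≈ 20.6 mV, R_th ≈ 1.47 kΩ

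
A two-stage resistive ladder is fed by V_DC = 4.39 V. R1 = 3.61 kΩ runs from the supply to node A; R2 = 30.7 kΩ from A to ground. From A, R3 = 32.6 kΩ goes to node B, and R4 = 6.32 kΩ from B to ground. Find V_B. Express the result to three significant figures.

V_B ≈ 0.589 V

Looking into the second stage from A: R3 + R4 = 38.92 kΩ appears in parallel with R2.
Effective lower resistance at A: R2 ‖ 38.92 = 17.16 kΩ.
First divider: V_A = V_DC · 17.16/(3.61 + 17.16) = 3.627 V.
V_B = V_A × 0.1624 = 0.5890 V.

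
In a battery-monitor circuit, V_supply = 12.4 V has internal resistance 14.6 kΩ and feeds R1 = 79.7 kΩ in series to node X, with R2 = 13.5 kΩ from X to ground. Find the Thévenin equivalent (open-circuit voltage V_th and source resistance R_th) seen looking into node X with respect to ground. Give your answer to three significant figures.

R1' = 14.6 + 79.7 = 94.30 kΩ (source resistance + R1).
V_th is the unloaded tap voltage: V_supply · R2/(R1'+R2) = 12.4 × 0.1252 = 1.553 V.
Looking into X with the source shorted: R_th = R1'·R2/(R1'+R2) = 94.30 × 13.5/107.8 = 11.81 kΩ.

V_th ≈ 1.55 V, R_th ≈ 11.8 kΩ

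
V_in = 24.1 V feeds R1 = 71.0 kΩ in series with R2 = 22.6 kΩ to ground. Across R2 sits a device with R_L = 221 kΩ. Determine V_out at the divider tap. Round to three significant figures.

V_out ≈ 5.40 V

R2 ‖ R_L = (22.6 × 221)/(22.6 + 221) = 20.50 kΩ.
Now apply the divider: V_out = 24.1 × 0.2241 = 5.400 V.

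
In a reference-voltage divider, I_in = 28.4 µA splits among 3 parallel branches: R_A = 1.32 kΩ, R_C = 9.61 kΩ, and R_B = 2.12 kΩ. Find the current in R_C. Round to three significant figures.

I ≈ 2.22 µA

Total conductance ΣG = 1/1.32 + 1/9.61 + 1/2.12 = 1.333 (units of 1/kΩ).
Current divider: I(R_C) = I_in · G_k/ΣG = 28.4 × (0.1041/1.333) = 28.4 × 0.07804 = 2.216 µA.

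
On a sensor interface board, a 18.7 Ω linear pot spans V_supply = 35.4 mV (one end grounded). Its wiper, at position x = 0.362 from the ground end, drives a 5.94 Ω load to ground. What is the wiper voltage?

V_out ≈ 7.42 mV

The pot divides into 11.93 Ω above the wiper and 6.769 Ω below.
(x·R_p) ‖ R_L = 3.164 Ω.
V_out = 35.4 × 3.164/(11.93 + 3.164) = 7.420 mV.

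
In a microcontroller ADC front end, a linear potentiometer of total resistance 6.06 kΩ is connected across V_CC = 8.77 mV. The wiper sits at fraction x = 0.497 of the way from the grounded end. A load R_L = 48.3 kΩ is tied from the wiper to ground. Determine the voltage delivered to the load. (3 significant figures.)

Split the track: R_lower = x·R_p = 3.012 kΩ, R_upper = (1−x)·R_p = 3.048 kΩ.
Lower segment in parallel with the load: 3.012 ‖ 48.3 = 2.835 kΩ.
Then V_out = V_CC · 2.835/(3.048 + 2.835) = 4.226 mV.

V_out ≈ 4.23 mV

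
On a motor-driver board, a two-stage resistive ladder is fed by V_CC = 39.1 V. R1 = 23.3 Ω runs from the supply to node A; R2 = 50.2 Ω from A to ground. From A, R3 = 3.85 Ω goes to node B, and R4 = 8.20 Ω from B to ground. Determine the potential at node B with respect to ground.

The second stage (R3 + R4 = 12.05 Ω) loads node A in parallel with R2.
R2 ‖ (R3+R4) = 9.717 Ω.
First divider: V_A = V_CC · 9.717/(23.3 + 9.717) = 11.51 V.
V_B = V_A × 0.6805 = 7.831 V.

V_B ≈ 7.83 V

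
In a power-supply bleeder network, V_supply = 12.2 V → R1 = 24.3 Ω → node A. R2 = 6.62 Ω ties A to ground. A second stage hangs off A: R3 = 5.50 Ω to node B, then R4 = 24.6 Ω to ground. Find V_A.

V_A ≈ 2.23 V

Looking into the second stage from A: R3 + R4 = 30.10 Ω appears in parallel with R2.
Effective lower resistance at A: R2 ‖ 30.10 = 5.427 Ω.
So V_A = 12.2 × 0.1825 = 2.227 V.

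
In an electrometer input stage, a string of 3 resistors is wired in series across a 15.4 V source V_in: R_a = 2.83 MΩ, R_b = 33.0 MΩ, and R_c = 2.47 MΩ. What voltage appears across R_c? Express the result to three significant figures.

V ≈ 0.993 V

Total series resistance ΣR = 2.83 + 33.0 + 2.47 = 38.30 MΩ.
By the voltage-divider rule, V = 15.4 × 2.470/38.30 = 0.9932 V.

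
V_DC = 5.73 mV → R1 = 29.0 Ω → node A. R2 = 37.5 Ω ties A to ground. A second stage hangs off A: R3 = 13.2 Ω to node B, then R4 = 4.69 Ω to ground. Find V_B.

Node A sees R2 in parallel with the series input of stage 2, R3 + R4 = 17.89 Ω.
Effective lower resistance at A: R2 ‖ 17.89 = 12.11 Ω.
So V_A = 5.73 × 0.2946 = 1.688 mV.
Stage 2 is unloaded, so V_B = V_A · R4/(R3+R4) = 1.688 × 4.69/17.89 = 0.4425 mV.

V_B ≈ 0.443 mV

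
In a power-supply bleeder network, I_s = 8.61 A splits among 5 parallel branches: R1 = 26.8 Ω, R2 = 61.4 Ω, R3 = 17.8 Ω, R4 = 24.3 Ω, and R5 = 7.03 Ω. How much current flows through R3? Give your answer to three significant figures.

I ≈ 1.65 A

Conductances: ΣG = 1/26.8 + 1/61.4 + 1/17.8 + 1/24.3 + 1/7.03 = 0.2932 (1/Ω).
By the current-divider rule, I = I_s · G_k/ΣG = 8.61 × 0.1916 = 1.650 A.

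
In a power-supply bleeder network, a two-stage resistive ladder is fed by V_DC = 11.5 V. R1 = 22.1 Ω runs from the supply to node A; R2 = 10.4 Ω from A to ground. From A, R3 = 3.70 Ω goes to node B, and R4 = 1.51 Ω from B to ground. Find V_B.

V_B ≈ 0.452 V

Looking into the second stage from A: R3 + R4 = 5.210 Ω appears in parallel with R2.
Effective lower resistance at A: R2 ‖ 5.210 = 3.471 Ω.
First divider: V_A = V_DC · 3.471/(22.1 + 3.471) = 1.561 V.
Stage 2 is unloaded, so V_B = V_A · R4/(R3+R4) = 1.561 × 1.51/5.210 = 0.4524 V.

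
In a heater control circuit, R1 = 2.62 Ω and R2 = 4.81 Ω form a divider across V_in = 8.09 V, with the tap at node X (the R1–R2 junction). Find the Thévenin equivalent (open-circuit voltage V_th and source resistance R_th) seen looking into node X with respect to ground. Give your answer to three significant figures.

V_th ≈ 5.24 V, R_th ≈ 1.70 Ω

Open-circuit (no load on X): V_th = V_in · R2/(R1 + R2) = 8.09 × 4.81/(2.620 + 4.81) = 5.237 V.
Zeroing V_in shorts the top of R1 to ground, so R_th = R1 ‖ R2 = 1.696 Ω.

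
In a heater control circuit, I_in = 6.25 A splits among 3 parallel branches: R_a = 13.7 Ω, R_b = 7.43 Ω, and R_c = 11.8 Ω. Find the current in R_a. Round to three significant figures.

I ≈ 1.56 A

ΣG = 1/13.7 + 1/7.43 + 1/11.8 = 0.2923.
By the current-divider rule, I = I_in · G_k/ΣG = 6.25 × 0.2497 = 1.561 A.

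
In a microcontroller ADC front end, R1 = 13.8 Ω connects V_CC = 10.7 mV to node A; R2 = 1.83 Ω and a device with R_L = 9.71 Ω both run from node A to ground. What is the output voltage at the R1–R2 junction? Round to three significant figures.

First combine the lower leg with the load: R2 ‖ R_L = 1.540 Ω.
Now apply the divider: V_out = 10.7 × 0.1004 = 1.074 mV.
(Unloaded it would be 1.25 mV; the load pulls it down.)

V_out ≈ 1.07 mV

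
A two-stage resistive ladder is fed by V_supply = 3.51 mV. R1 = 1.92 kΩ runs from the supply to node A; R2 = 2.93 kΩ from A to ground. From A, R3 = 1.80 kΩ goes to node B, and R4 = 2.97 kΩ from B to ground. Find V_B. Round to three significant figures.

V_B ≈ 1.06 mV

Node A sees R2 in parallel with the series input of stage 2, R3 + R4 = 4.770 kΩ.
R2 ‖ (R3+R4) = 1.815 kΩ.
First divider: V_A = V_supply · 1.815/(1.92 + 1.815) = 1.706 mV.
Then the unloaded second divider: V_B = V_A × R4/(R3+R4) = 1.706 × 0.6226 = 1.062 mV.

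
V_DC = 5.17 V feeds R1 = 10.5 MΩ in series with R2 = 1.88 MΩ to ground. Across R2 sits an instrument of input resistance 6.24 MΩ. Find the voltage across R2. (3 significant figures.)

V_out ≈ 0.625 V

First combine the lower leg with the load: R2 ‖ R_L = 1.445 MΩ.
Now apply the divider: V_out = 5.17 × 0.1210 = 0.6253 V.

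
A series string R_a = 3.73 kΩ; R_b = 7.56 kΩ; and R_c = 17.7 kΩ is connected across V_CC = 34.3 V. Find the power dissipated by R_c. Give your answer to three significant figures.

The common current is I = 34.3/28.99 = 1.183 mA.
P = I²R = 1.400 × 17.7 = 24.78 mW.

P ≈ 24.8 mW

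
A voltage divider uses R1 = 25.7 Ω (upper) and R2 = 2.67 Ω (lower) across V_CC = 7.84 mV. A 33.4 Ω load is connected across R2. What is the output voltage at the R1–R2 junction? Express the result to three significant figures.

V_out ≈ 0.688 mV

First combine the lower leg with the load: R2 ‖ R_L = 2.472 Ω.
Voltage divider with the loaded lower leg: V_out = 7.84 × 2.472/(25.7 + 2.472) = 7.84 × 0.08776 = 0.6880 mV.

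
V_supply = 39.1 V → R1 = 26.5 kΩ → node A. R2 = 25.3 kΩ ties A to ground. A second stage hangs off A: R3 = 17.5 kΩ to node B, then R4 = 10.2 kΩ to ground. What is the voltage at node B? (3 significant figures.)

V_B ≈ 4.79 V

The second stage (R3 + R4 = 27.70 kΩ) loads node A in parallel with R2.
Effective lower resistance at A: R2 ‖ 27.70 = 13.22 kΩ.
So V_A = 39.1 × 0.3329 = 13.02 V.
V_B = V_A × 0.3682 = 4.793 V.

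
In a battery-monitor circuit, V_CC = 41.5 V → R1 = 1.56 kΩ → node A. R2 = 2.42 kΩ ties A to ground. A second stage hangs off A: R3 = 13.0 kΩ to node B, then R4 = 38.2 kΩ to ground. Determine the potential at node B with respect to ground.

Node A sees R2 in parallel with the series input of stage 2, R3 + R4 = 51.20 kΩ.
Effective lower resistance at A: R2 ‖ 51.20 = 2.311 kΩ.
So V_A = 41.5 × 0.5970 = 24.77 V.
Then the unloaded second divider: V_B = V_A × R4/(R3+R4) = 24.77 × 0.7461 = 18.48 V.

V_B ≈ 18.5 V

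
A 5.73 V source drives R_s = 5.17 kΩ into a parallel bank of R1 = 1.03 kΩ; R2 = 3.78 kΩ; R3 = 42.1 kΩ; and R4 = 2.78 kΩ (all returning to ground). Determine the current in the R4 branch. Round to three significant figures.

I ≈ 0.220 mA

Combine the parallel branches: R_p = (1/1.03 + 1/3.78 + 1/42.1 + 1/2.78)⁻¹ = 0.6177 kΩ.
Node voltage V_A = V_in · R_p/(R_s + R_p) = 5.73 × 0.1067 = 0.6115 V.
I(R4) = V_A / R4 = 0.6115/2.78 = 0.2200 mA.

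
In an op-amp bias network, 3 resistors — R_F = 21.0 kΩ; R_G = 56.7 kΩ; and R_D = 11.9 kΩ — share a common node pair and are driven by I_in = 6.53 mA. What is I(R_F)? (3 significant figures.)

Total conductance ΣG = 1/21.0 + 1/56.7 + 1/11.9 = 0.1493 (units of 1/kΩ).
By the current-divider rule, I = I_in · G_k/ΣG = 6.53 × 0.3190 = 2.083 mA.

I ≈ 2.08 mA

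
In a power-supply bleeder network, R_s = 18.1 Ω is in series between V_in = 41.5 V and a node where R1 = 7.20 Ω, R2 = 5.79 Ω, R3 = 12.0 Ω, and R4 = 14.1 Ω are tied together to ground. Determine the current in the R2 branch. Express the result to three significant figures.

Combine the parallel branches: R_p = (1/7.20 + 1/5.79 + 1/12.0 + 1/14.1)⁻¹ = 2.147 Ω.
V_A = 41.5 × 2.147/20.25 = 4.400 V.
Branch current I = V_A/R2 = 4.400/5.79 = 0.7599 A.
(Check via current divider: I_total = 2.050 A; share G_k/ΣG = 0.3707 → same result.)

I ≈ 0.760 A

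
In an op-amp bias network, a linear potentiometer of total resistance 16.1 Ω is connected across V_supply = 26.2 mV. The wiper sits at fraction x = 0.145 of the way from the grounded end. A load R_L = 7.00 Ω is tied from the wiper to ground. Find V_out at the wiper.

V_out ≈ 2.96 mV

The pot divides into 13.77 Ω above the wiper and 2.335 Ω below.
Lower segment in parallel with the load: 2.335 ‖ 7.00 = 1.751 Ω.
Loaded-divider output: V_out = 26.2 × 0.1128 = 2.956 mV.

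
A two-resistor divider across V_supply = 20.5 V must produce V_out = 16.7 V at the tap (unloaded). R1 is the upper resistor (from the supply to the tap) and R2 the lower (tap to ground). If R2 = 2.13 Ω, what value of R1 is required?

Required fraction k = V_out/V_supply = 0.8146.
Rearranging, R1 = R2·(1−k)/k = 2.13 × 0.2275 = 0.4847 Ω.

R1 ≈ 0.485 Ω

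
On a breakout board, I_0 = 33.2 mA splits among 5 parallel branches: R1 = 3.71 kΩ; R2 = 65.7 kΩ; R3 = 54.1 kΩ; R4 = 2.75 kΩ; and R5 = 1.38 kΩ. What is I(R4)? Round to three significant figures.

Total conductance ΣG = 1/3.71 + 1/65.7 + 1/54.1 + 1/2.75 + 1/1.38 = 1.392 (units of 1/kΩ).
By the current-divider rule, I = I_0 · G_k/ΣG = 33.2 × 0.2613 = 8.676 mA.

I ≈ 8.68 mA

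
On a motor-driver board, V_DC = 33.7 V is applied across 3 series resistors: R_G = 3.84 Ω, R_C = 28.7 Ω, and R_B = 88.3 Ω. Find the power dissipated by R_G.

ΣR = 120.8 Ω → I = 33.7/120.8 = 0.2789 A.
V(R_G) = I·R = 1.071 V; P = V·I = 1.071 × 0.2789 = 0.2987 W.

P ≈ 0.299 W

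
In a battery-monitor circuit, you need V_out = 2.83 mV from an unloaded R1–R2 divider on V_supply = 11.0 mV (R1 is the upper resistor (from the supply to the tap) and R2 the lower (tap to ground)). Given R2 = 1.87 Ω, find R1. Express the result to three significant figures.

Required fraction k = V_out/V_supply = 0.2573.
So R1 = R2 · (V_supply/V_out − 1) = 1.87 × (11.0/2.83 − 1) = 1.87 × 2.887 = 5.399 Ω.

R1 ≈ 5.40 Ω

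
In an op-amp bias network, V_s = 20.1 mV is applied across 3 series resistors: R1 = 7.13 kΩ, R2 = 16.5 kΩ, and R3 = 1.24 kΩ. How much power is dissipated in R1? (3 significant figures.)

P ≈ 4.66 nW

ΣR = 24.87 kΩ → I = 20.1/24.87 = 0.8082 µA.
P = I²R = 0.6532 × 7.13 = 4.657 nW.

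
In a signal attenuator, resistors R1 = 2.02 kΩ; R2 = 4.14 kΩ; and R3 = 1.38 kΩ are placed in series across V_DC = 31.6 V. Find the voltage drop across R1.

V ≈ 8.47 V

ΣR = 2.02 + 4.14 + 1.38 = 7.540 kΩ.
V = V_DC · R/ΣR = 31.6 × 0.2679 = 8.466 V.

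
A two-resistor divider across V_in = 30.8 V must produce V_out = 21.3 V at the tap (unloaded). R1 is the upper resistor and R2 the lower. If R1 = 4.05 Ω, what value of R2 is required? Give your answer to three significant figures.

The divider ratio is R2/(R1+R2) = 21.3/30.8 = 0.6916.
Rearranging, R2 = R1·k/(1−k) = 4.05 × 2.242 = 9.081 Ω.

R2 ≈ 9.08 Ω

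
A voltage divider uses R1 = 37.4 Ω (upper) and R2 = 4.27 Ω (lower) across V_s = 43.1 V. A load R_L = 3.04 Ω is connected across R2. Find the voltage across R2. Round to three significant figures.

The load sits in parallel with R2, giving an effective lower resistance R2' = R2·R_L/(R2+R_L) = 1.776 Ω.
Now apply the divider: V_out = 43.1 × 0.04533 = 1.954 V.

V_out ≈ 1.95 V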